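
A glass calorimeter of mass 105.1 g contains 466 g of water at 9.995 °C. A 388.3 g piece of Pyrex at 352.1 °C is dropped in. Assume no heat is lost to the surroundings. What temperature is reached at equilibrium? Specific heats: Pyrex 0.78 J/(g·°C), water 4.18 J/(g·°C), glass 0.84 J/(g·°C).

T_f ≈ 54.3 °C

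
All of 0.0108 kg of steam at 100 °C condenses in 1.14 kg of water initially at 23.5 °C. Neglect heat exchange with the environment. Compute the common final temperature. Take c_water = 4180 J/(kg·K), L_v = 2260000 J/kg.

Taking heat into each body as positive, Σ m c ΔT = 0:
latent heat released on condensation: 0.0108·2260000 = 24408
  condensed water 100 °C→T: 45.14(T − 100)
  original water: 4765.2(T − 23.5)
4810.3 T = 24408 + 4514.4 + 111982 = 140905
T ≈ 29.29 °C (< 100 °C, so full condensation is consistent).

T_f ≈ 29.3 °C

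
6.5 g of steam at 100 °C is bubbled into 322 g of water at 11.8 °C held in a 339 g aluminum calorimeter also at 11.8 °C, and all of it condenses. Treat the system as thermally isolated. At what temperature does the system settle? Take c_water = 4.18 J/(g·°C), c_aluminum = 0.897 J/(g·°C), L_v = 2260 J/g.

Sum of m c ΔT and latent-heat terms is zero:
condense steam: −6.5×2260 = −14690; condensed water 100 °C→T: 27.17(T − 100); water warms: 322×4.18×(T − 11.8) = 1346(T − 11.8); aluminum cup: 339×0.897×(T − 11.8) = 304.08(T − 11.8)
1677.2 T = 14690 + 2717 + 19471 = 36878
T ≈ 21.99 °C — below 100 °C, confirming all the steam condensed.

T_f ≈ 22.0 °C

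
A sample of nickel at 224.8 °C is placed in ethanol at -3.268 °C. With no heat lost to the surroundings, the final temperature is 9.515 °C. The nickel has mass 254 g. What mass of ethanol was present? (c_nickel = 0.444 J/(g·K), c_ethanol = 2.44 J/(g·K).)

Net heat exchanged in the isolated system is zero:
254×0.444×(9.515 − 224.8) + m×2.44×(9.515 − (-3.268)) = 0
31.19 m = 24279
m = 24279/31.19 ≈ 778.4 g

m ≈ 778 g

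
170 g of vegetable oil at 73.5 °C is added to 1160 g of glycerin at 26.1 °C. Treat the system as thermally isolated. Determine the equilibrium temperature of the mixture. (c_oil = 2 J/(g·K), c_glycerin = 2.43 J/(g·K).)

T_f ≈ 31.2 °C

|Q_oil| = |Q_glycerin|:
170*2*(73.5 − T) = 1160*2.43*(T − 26.1)
340(73.5 − T) = 2818.8(T − 26.1)
3158.8 T = 98561  ⇒  T ≈ 31.20 °C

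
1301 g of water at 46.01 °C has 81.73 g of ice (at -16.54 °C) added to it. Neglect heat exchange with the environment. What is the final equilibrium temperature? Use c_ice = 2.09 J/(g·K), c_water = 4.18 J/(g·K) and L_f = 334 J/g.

Heat gained plus heat lost sum to zero:
warm ice to 0 °C: 81.73×2.09×(0 − (-16.54)) = 2825.3
  melt ice: 81.73×334 = 27298
  meltwater 0→T: 81.73×4.18×T = 341.63 T
  water: 5438.2(T − 46.01)
5779.8 T = 250211 − 30123 = 220088
T ≈ 38.08 °C — above 0 °C, consistent with complete melting.

T_f ≈ 38.1 °C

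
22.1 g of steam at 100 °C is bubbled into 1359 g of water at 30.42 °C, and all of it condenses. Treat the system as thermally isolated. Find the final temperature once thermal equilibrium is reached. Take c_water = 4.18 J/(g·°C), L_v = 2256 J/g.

T_f ≈ 40.2 °C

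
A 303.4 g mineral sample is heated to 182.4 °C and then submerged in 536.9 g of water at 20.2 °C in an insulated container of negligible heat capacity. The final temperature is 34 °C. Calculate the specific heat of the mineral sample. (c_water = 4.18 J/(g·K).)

c ≈ 0.688 J/(g·K)

m_s c (T_s − T_f) = m_water c_water (T_f − T_0):
303.4×c×(182.4 − 34) = 536.9×4.18×(34 − 20.2)
45025 c = 30971  ⇒  c ≈ 0.6879 J/(g·K)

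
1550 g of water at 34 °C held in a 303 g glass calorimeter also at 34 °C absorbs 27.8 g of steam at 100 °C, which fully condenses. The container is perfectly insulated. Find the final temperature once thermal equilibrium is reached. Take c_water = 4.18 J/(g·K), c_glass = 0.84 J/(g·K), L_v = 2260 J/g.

T_f ≈ 44.3 °C

Taking heat into each body as positive, Σ m c ΔT = 0:
latent heat released on condensation: 27.8×2260 = 62828
  condensed water 100 °C→T: 116.2(T − 100)
  water warms: 1550×4.18×(T − 34) = 6479(T − 34)
  glass cup: 303×0.84×(T − 34) = 254.52(T − 34)
6849.7 T = 62828 + 11620 + 228940 = 303388
T ≈ 44.29 °C — below 100 °C, confirming all the steam condensed.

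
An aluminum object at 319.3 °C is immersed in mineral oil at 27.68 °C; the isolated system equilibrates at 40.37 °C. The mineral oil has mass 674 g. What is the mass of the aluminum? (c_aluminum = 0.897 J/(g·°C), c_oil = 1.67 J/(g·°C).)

m ≈ 57.1 g

Heat lost by the aluminum = heat gained by the oil:
m·0.897·(319.3 − 40.37) = 674·1.67·(40.37 − 27.68)
250.2 m = 14284  ⇒  m ≈ 57.09 g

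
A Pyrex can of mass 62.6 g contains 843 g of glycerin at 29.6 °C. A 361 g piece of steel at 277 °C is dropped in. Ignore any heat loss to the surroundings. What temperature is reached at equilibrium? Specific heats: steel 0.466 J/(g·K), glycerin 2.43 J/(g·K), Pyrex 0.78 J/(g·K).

T_f ≈ 48.0 °C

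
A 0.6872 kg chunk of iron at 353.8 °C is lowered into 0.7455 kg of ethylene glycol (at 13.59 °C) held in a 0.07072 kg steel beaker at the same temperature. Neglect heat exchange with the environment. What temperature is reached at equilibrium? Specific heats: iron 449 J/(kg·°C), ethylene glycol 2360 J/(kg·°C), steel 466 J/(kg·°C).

Net heat exchanged in the isolated system is zero:
0.6872*449*(T − 353.8) + 0.7455*2360*(T − 13.59) + 0.07072*466*(T − 13.59) = 0
(308.55 + 1759.4 + 32.96) T = 308.55*353.8 + 1759.4*13.59 + 32.96*13.59
T ≈ 63.56 °C

T_f ≈ 63.6 °C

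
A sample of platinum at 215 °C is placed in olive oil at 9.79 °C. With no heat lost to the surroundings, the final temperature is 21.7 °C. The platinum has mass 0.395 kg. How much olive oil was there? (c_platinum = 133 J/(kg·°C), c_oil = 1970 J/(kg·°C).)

Heat lost by the platinum = heat gained by the oil:
0.395×133×(215 − 21.7) = m×1970×(21.7 − 9.79)
23463 m = 10155  ⇒  m ≈ 0.4328 kg

m ≈ 0.433 kg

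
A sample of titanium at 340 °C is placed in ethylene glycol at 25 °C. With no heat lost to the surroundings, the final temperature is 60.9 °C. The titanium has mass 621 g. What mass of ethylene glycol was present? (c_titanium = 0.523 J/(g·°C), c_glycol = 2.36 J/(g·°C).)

m ≈ 1070 g

Setting the total heat transfer to zero:
621·0.523·(60.9 − 340) + m·2.36·(60.9 − 25) = 0
84.72 m = 90647
m = 90647/84.72 ≈ 1070 g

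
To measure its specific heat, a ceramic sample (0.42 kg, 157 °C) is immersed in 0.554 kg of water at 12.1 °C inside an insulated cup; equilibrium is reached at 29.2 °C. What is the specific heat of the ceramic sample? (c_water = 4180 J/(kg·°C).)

c ≈ 738 J/(kg·°C)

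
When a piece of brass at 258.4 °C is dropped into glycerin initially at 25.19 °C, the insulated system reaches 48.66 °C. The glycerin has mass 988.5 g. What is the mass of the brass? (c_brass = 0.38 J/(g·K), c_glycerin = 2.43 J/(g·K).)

m ≈ 707 g

Energy conservation, ΣQ = 0:
m×0.38×(48.66 − 258.4) + 988.5×2.43×(48.66 − 25.19) = 0
-79.7 m = -56376
m = -56376/-79.7 ≈ 707.3 g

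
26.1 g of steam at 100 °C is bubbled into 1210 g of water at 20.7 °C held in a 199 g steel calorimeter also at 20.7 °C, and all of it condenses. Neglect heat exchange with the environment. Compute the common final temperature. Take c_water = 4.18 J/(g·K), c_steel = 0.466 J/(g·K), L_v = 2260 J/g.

T_f ≈ 33.6 °C

Setting the total heat transfer to zero:
steam→water at 100 °C releases m L_v = 26.1×2260 = 58986
  condensed water 100 °C→T: 109.1(T − 100)
  original water: 5057.8(T − 20.7)
  steel cup: 199×0.466×(T − 20.7) = 92.73(T − 20.7)
5259.6 T = 58986 + 10910 + 106616 = 176512
T ≈ 33.56 °C (< 100 °C, so full condensation is consistent).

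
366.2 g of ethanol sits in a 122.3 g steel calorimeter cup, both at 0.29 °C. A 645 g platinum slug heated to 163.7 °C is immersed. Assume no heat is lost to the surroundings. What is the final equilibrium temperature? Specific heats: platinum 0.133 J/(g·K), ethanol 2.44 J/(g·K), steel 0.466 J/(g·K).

With ΣQ=0 the equilibrium temperature is the m·c-weighted mean:
T_f = (85.79*163.7 + 893.53*0.29 + 56.99*0.29) / (85.79 + 893.53 + 56.99)
    = 14319 / 1036.3 ≈ 13.82 °C

T_f ≈ 13.8 °C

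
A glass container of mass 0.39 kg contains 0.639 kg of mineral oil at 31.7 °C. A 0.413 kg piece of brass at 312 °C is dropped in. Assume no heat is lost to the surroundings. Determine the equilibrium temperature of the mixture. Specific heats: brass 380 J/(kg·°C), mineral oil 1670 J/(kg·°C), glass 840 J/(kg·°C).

T_f ≈ 60.1 °C

Energy conservation, ΣQ = 0:
0.413·380·(T − 312) + 0.639·1670·(T − 31.7) + 0.39·840·(T − 31.7) = 0
156.94(T − 312) + 1067.1(T − 31.7) + 327.6(T − 31.7) = 0
1551.7 T = 93178
T ≈ 60.05 °C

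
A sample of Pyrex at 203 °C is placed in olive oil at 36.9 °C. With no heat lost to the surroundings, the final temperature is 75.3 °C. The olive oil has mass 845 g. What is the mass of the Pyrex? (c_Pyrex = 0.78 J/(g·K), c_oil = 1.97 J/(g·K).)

m ≈ 642 g

Let T be the final temperature. ΣQ_i = 0:
m×0.78×(75.3 − 203) + 845×1.97×(75.3 − 36.9) = 0
-99.61 m = -63923
m = -63923/-99.61 ≈ 641.8 g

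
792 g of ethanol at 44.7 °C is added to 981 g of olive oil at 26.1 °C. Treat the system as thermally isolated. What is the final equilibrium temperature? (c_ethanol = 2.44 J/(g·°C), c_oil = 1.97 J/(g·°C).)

Heat gained plus heat lost sum to zero:
792·2.44·(T − 44.7) + 981·1.97·(T − 26.1) = 0
3865.1 T = 136822
T = 136822/3865.1 ≈ 35.40 °C

T_f ≈ 35.4 °C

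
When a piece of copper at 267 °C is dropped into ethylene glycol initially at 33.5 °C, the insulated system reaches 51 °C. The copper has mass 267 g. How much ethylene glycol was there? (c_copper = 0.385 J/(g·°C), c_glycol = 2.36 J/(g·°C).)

m ≈ 538 g

Net heat exchanged in the isolated system is zero:
267×0.385×(51 − 267) + m×2.36×(51 − 33.5) = 0
41.3 m = 22204
m = 22204/41.3 ≈ 537.6 g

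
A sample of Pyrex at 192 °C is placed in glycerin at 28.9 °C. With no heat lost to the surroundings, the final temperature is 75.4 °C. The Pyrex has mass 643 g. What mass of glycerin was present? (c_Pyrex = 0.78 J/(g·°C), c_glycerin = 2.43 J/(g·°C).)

Heat lost by the Pyrex = heat gained by the glycerin:
643·0.78·(192 − 75.4) = m·2.43·(75.4 − 28.9)
113 m = 58480  ⇒  m ≈ 517.5 g

m ≈ 518 g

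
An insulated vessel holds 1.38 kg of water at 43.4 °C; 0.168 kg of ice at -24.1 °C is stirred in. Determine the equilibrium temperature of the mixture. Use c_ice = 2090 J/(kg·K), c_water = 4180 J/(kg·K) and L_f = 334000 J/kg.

T_f ≈ 28.7 °C

Net heat exchanged in the isolated system is zero:
ice -24.1→0 °C: 0.168×2090×24.1 = 8462
  melt ice: 0.168×334000 = 56112
  warm the meltwater: 702.24 T
  water cools: 1.38×4180×(T − 43.4) = 5768.4(T − 43.4)
6470.6 T = 250349 − 64574 = 185775
T ≈ 28.71 °C (positive, so assuming full melt was valid).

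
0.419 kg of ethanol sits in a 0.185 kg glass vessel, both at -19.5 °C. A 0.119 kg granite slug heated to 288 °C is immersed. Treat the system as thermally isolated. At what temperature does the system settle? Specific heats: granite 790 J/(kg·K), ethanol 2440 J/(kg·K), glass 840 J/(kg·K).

T_f ≈ 3.2 °C

Taking heat into each body as positive, Σ m c ΔT = 0:
0.119·790·(T − 288) + 0.419·2440·(T − (-19.5)) + 0.185·840·(T − (-19.5)) = 0
94.01(T − 288) + 1022.4(T − (-19.5)) + 155.4(T − (-19.5)) = 0
(94.01 + 1022.4 + 155.4) T = 94.01·288 + 1022.4·(-19.5) + 155.4·(-19.5)
T = 4108.6/1271.8 ≈ 3.23 °C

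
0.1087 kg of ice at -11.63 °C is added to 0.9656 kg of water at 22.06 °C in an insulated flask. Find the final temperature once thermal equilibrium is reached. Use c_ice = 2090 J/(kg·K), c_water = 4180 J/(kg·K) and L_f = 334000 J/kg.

Energy balance with sensible and latent terms:
ice -11.63→0 °C: 0.1087×2090×11.63 = 2642.1; latent heat to melt: 0.1087×334000 = 36306; meltwater 0→T: 0.1087×4180×T = 454.37 T; water: 4036.2(T − 22.06)
4490.6 T = 89039 − 38948 = 50091
T ≈ 11.15 °C — above 0 °C, consistent with complete melting.

T_f ≈ 11.2 °C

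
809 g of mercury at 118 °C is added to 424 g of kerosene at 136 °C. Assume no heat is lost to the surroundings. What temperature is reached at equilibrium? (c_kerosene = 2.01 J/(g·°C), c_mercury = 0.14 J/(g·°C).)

|Q_kerosene| = |Q_mercury|:
424×2.01×(136 − T) = 809×0.14×(T − 118)
852.24(136 − T) = 113.26(T − 118)
965.5 T = 129269  ⇒  T ≈ 133.89 °C

T_f ≈ 133.9 °C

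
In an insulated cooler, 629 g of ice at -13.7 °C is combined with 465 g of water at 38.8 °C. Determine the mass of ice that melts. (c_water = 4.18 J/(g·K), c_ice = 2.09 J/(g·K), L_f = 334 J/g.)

Heat available from the water dropping to 0 °C: 465×4.18×38.8 = 75416 J.
Warming the ice to 0 °C takes 629×2.09×13.7 = 18010 J, leaving 57405 J for melting.
Melting all 629 g of ice would need 629×334 = 210086 J.
That's not enough to melt it all — equilibrium is at 0 °C with ice remaining.
m_melted×334 = 57405  ⇒  m_melted ≈ 171.9 g.

m_melted ≈ 172 g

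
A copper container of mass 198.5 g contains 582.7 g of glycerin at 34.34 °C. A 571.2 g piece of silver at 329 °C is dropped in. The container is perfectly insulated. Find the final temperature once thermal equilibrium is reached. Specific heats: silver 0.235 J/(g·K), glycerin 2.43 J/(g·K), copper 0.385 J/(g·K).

Taking heat into each body as positive, Σ m c ΔT = 0:
571.2·0.235·(T − 329) + 582.7·2.43·(T − 34.34) + 198.5·0.385·(T − 34.34) = 0
134.23(T − 329) + 1416(T − 34.34) + 76.42(T − 34.34) = 0
1626.6 T = 95411
T = 95411/1626.6 ≈ 58.66 °C

T_f ≈ 58.7 °C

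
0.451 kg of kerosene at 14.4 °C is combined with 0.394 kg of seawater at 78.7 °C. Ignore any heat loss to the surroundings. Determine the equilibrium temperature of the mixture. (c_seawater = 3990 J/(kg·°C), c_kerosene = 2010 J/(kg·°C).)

T_f ≈ 55.2 °C

Let T be the final temperature. ΣQ_i = 0:
0.394·3990·(T − 78.7) + 0.451·2010·(T − 14.4) = 0
1572.1(T − 78.7) + 906.51(T − 14.4) = 0
(1572.1 + 906.51) T = 1572.1·78.7 + 906.51·14.4
T ≈ 55.18 °C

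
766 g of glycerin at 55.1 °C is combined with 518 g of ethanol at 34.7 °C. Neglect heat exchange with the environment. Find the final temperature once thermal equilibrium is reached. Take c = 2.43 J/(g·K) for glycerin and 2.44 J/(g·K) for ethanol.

T_f ≈ 46.8 °C

Heat gained plus heat lost sum to zero:
766·2.43·(T − 55.1) + 518·2.44·(T − 34.7) = 0
1861.4(T − 55.1) + 1263.9(T − 34.7) = 0
3125.3 T = 146420
T ≈ 46.85 °C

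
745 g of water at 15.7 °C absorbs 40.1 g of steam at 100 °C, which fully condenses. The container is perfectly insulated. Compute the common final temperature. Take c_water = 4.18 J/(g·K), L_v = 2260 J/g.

T_f ≈ 47.6 °C

Net heat exchanged in the isolated system is zero:
condense steam: −40.1×2260 = −90626; condensate cools 100→T: 40.1×4.18×(T − 100) = 167.62(T − 100); water warms: 745×4.18×(T − 15.7) = 3114.1(T − 15.7)
3281.7 T = 90626 + 16762 + 48891 = 156279
T ≈ 47.62 °C, under the boiling point, so the assumption holds.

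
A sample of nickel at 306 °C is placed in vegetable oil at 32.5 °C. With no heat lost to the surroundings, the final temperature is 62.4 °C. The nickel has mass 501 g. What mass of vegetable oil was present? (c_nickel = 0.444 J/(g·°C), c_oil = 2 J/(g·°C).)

m ≈ 906 g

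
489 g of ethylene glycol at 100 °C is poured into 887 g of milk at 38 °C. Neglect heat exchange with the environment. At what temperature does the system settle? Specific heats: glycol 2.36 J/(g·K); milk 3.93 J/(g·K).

Set heat shed by the hot body equal to heat absorbed by the cold body:
489·2.36·(100 − T) = 887·3.93·(T − 38)
1154(100 − T) = 3485.9(T − 38)
4640 T = 247869  ⇒  T ≈ 53.42 °C

T_f ≈ 53.4 °C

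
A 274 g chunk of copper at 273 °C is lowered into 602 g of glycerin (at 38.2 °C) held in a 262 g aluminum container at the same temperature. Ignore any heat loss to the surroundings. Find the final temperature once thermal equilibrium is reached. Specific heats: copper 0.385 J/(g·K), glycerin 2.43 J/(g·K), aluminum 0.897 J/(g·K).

T_f ≈ 51.9 °C

Net heat exchanged in the isolated system is zero:
274×0.385×(T − 273) + 602×2.43×(T − 38.2) + 262×0.897×(T − 38.2) = 0
105.49(T − 273) + 1462.9(T − 38.2) + 235.01(T − 38.2) = 0
1803.4 T = 93658
T = 93658 / 1803.4 = 51.9 °C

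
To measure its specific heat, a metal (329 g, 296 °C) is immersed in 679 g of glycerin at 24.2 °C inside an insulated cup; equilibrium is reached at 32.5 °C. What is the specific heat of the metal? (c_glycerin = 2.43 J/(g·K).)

c ≈ 0.158 J/(g·K)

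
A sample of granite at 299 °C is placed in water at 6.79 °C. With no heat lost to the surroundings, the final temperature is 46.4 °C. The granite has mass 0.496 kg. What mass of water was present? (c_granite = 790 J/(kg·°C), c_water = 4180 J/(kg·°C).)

m ≈ 0.598 kg

Setting the total heat transfer to zero:
0.496×790×(46.4 − 299) + m×4180×(46.4 − 6.79) = 0
165570 m = 98979
m = 98979/165570 ≈ 0.5978 kg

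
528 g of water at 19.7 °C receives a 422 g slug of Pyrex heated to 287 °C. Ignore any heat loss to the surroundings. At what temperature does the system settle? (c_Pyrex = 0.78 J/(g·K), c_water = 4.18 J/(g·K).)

T_f ≈ 54.4 °C

Let T be the final temperature. ΣQ_i = 0:
422×0.78×(T − 287) + 528×4.18×(T − 19.7) = 0
(329.16 + 2207) T = 329.16×287 + 2207×19.7
T = 137948/2536.2 ≈ 54.39 °C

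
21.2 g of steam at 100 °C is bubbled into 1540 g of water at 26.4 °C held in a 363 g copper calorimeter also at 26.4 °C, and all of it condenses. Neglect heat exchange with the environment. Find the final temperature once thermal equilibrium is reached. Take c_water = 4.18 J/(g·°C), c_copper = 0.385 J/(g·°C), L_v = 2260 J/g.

T_f ≈ 34.6 °C

Heat gained plus heat lost sum to zero:
steam→water at 100 °C releases m L_v = 21.2·2260 = 47912
  condensate cools 100→T: 21.2·4.18·(T − 100) = 88.62(T − 100)
  water warms: 1540·4.18·(T − 26.4) = 6437.2(T − 26.4)
  cup: 139.75(T − 26.4)
6665.6 T = 47912 + 8861.6 + 173632 = 230405
T ≈ 34.57 °C, under the boiling point, so the assumption holds.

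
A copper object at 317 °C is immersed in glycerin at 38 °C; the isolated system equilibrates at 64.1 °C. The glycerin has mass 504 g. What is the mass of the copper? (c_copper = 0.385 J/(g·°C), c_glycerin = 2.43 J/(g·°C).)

m ≈ 328 g

Conservation of energy gives ΣQ = 0:
m·0.385·(64.1 − 317) + 504·2.43·(64.1 − 38) = 0
-97.37 m = -31965
m = -31965/-97.37 ≈ 328.3 g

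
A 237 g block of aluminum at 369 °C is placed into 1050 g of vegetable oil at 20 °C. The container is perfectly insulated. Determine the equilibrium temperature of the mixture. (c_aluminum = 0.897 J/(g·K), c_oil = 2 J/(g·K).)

T_f ≈ 52.1 °C

Heat gained plus heat lost sum to zero:
237*0.897*(T − 369) + 1050*2*(T − 20) = 0
212.59(T − 369) + 2100(T − 20) = 0
(212.59 + 2100) T = 212.59*369 + 2100*20
T = 120445/2312.6 ≈ 52.08 °C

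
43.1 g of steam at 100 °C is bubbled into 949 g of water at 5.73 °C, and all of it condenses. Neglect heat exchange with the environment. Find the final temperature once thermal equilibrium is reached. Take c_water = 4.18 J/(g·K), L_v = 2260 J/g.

Energy balance with sensible and latent terms:
condense steam: −43.1·2260 = −97406
  condensate cools 100→T: 43.1·4.18·(T − 100) = 180.16(T − 100)
  water warms: 949·4.18·(T − 5.73) = 3966.8(T − 5.73)
4147 T = 97406 + 18016 + 22730 = 138152
T ≈ 33.31 °C — below 100 °C, confirming all the steam condensed.

T_f ≈ 33.3 °C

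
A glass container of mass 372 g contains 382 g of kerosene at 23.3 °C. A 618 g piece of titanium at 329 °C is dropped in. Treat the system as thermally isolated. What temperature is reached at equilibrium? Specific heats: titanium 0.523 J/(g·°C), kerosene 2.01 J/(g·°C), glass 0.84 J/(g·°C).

T_f ≈ 93.7 °C

T_f is the heat-capacity-weighted average of the initial temperatures:
T_f = (323.21×329 + 767.82×23.3 + 312.48×23.3) / (323.21 + 767.82 + 312.48)
    = 131508 / 1403.5 ≈ 93.70 °C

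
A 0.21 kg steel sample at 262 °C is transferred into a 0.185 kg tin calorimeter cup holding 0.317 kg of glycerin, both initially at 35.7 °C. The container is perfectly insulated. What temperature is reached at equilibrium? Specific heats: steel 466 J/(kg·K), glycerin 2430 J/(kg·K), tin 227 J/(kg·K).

T_f ≈ 60.0 °C

Conservation of energy gives ΣQ = 0:
0.21·466·(T − 262) + 0.317·2430·(T − 35.7) + 0.185·227·(T − 35.7) = 0
910.17 T = 54639
T ≈ 60.03 °C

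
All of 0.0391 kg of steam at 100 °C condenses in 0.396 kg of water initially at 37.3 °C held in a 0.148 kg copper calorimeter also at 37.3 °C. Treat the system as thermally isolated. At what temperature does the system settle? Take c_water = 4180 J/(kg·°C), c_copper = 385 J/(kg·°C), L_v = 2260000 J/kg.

T_f ≈ 89.9 °C

Energy balance with sensible and latent terms:
condense steam: −0.0391×2260000 = −88366
  condensed water 100 °C→T: 163.44(T − 100)
  original water: 1655.3(T − 37.3)
  copper cup: 0.148×385×(T − 37.3) = 56.98(T − 37.3)
1875.7 T = 88366 + 16344 + 63867 = 168577
T ≈ 89.87 °C (< 100 °C, so full condensation is consistent).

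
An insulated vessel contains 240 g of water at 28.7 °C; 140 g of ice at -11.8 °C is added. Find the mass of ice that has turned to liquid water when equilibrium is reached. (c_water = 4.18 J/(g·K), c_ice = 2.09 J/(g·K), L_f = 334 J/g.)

m_melted ≈ 75.9 g

Cooling the water to 0 °C releases 240·4.18·28.7 = 28792 J.
Warming the ice to 0 °C takes 140·2.09·11.8 = 3452.7 J, leaving 25339 J for melting.
Melting all 140 g of ice would need 140·334 = 46760 J.
Since 25339 < 46760 J, not all the ice melts; equilibrium is at 0 °C.
Mass melted = 25339/334 ≈ 75.87 g.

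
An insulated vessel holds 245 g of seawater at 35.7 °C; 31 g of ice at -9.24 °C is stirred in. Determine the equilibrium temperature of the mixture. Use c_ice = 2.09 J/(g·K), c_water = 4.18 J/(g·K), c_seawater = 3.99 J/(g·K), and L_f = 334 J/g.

Conservation of energy gives ΣQ = 0:
warm ice to 0 °C: 31·2.09·(0 − (-9.24)) = 598.66; fusion: m_ice L_f = 31·334 = 10354; warm the meltwater: 129.58 T; seawater: 977.55(T − 35.7)
1107.1 T = 34899 − 10953 = 23946
T ≈ 21.63 °C — above 0 °C, consistent with complete melting.

T_f ≈ 21.6 °C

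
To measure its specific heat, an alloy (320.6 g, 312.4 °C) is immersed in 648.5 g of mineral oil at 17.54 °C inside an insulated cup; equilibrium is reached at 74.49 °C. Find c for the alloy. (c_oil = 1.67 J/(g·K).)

m_s c (T_s − T_f) = m_oil c_oil (T_f − T_0):
320.6×c×(312.4 − 74.49) = 648.5×1.67×(74.49 − 17.54)
76274 c = 61677  ⇒  c ≈ 0.8086 J/(g·K)

c ≈ 0.809 J/(g·K)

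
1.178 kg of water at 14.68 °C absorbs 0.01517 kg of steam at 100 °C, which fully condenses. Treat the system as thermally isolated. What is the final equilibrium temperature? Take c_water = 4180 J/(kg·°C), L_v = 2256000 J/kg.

Energy balance with sensible and latent terms:
steam→water at 100 °C releases m L_v = 0.01517·2256000 = 34224
  condensate cools 100→T: 0.01517·4180·(T − 100) = 63.41(T − 100)
  original water: 4924(T − 14.68)
4987.5 T = 34224 + 6341.1 + 72285 = 112849
T ≈ 22.63 °C (< 100 °C, so full condensation is consistent).

T_f ≈ 22.6 °C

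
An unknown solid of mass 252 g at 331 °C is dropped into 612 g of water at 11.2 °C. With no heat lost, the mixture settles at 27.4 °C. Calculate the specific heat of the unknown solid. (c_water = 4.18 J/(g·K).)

c ≈ 0.542 J/(g·K)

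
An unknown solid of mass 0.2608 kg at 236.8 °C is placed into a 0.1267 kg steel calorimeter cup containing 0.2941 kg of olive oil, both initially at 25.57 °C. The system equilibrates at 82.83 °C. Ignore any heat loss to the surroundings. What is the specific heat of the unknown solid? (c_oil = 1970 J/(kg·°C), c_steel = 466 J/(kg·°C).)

c ≈ 910 J/(kg·°C)

Heat gained plus heat lost sum to zero:
0.2608×c×(82.83 − 236.8) + 0.2941×1970×(82.83 − 25.57) + 0.1267×466×(82.83 − 25.57) = 0
-40.16 c = -36556
c = -36556/-40.16 ≈ 910.4 J/(kg·°C)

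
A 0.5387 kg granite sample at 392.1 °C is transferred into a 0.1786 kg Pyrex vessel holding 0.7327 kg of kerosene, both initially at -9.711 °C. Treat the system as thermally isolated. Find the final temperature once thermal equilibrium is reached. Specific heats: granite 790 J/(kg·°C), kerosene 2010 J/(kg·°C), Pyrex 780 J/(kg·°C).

Taking heat into each body as positive, Σ m c ΔT = 0:
0.5387*790*(T − 392.1) + 0.7327*2010*(T − (-9.711)) + 0.1786*780*(T − (-9.711)) = 0
425.57(T − 392.1) + 1472.7(T − (-9.711)) + 139.31(T − (-9.711)) = 0
2037.6 T = 151213
T = 151213/2037.6 ≈ 74.21 °C

T_f ≈ 74.2 °C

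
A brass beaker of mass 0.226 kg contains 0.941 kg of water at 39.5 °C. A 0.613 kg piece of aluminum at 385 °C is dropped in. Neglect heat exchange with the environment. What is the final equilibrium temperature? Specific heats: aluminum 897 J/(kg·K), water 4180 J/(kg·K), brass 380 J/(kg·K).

T_f ≈ 81.1 °C

Taking heat into each body as positive, Σ m c ΔT = 0:
0.613×897×(T − 385) + 0.941×4180×(T − 39.5) + 0.226×380×(T − 39.5) = 0
549.86(T − 385) + 3933.4(T − 39.5) + 85.88(T − 39.5) = 0
4569.1 T = 370457
T = 370457 / 4569.1 = 81.1 °C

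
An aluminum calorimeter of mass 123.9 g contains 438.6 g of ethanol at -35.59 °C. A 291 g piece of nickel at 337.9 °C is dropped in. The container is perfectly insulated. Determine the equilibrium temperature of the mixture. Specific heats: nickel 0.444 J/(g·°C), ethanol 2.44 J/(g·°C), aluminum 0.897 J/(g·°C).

T_f ≈ 1.2 °C

With ΣQ=0 the equilibrium temperature is the m·c-weighted mean:
T_f = (129.2×337.9 + 1070.2×(-35.59) + 111.14×(-35.59)) / (129.2 + 1070.2 + 111.14)
    = 1614.8 / 1310.5 ≈ 1.23 °C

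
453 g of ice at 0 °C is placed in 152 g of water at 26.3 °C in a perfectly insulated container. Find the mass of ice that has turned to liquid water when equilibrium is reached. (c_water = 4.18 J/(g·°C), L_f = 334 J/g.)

m_melted ≈ 50 g

Heat available from the water dropping to 0 °C: 152×4.18×26.3 = 16710 J.
Fully melting the ice requires m_ice L_f = 453×334 = 151302 J.
16710 J < 151302 J, so only part of the ice melts and the system sits at 0 °C.
m_melt = 16710 / L_f = 50.03 g.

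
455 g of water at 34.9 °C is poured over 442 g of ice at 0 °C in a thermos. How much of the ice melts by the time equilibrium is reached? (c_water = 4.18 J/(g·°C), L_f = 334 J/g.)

m_melted ≈ 199 g

Heat available from the water dropping to 0 °C: 455·4.18·34.9 = 66376 J.
To melt every bit of ice: 442·334 = 147628 J.
Since 66376 < 147628 J, not all the ice melts; equilibrium is at 0 °C.
m_melt = 66376 / L_f = 198.7 g.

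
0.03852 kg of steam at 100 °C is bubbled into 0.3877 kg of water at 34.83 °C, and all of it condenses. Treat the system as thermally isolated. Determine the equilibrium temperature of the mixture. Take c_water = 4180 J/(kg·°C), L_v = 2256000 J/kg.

Energy balance with sensible and latent terms:
latent heat released on condensation: 0.03852·2256000 = 86901; condensed water 100 °C→T: 161.01(T − 100); water warms: 0.3877·4180·(T − 34.83) = 1620.6(T − 34.83)
1781.6 T = 86901 + 16101 + 56445 = 159447
T ≈ 89.50 °C (< 100 °C, so full condensation is consistent).

T_f ≈ 89.5 °C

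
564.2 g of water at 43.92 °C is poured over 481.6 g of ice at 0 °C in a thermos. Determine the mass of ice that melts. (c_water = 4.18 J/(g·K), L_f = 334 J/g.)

m_melted ≈ 310 g

Cooling the water to 0 °C releases 564.2·4.18·43.92 = 103579 J.
Melting all 481.6 g of ice would need 481.6·334 = 160854 J.
103579 J < 160854 J, so only part of the ice melts and the system sits at 0 °C.
m_melt = 103579 / L_f = 310.1 g.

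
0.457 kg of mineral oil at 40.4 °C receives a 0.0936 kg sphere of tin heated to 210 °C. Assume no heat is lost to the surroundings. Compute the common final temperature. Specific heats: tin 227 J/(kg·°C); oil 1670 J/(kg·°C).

T_f ≈ 45.0 °C

Heat gained plus heat lost sum to zero:
0.0936*227*(T − 210) + 0.457*1670*(T − 40.4) = 0
21.25(T − 210) + 763.19(T − 40.4) = 0
(21.25 + 763.19) T = 21.25*210 + 763.19*40.4
T = 35295/784.44 ≈ 44.99 °C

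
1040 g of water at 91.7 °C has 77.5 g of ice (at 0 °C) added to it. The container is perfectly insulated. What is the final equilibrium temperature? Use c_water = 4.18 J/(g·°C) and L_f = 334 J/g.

Let T be the final temperature. ΣQ_i = 0:
fusion: m_ice L_f = 77.5·334 = 25885; warm the meltwater: 323.95 T; water cools: 1040·4.18·(T − 91.7) = 4347.2(T − 91.7)
4671.1 T = 398638 − 25885 = 372753
T ≈ 79.80 °C (positive, so assuming full melt was valid).

T_f ≈ 79.8 °C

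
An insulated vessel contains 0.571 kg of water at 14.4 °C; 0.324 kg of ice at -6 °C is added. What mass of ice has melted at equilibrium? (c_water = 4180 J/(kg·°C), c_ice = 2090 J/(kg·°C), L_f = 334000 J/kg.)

Cooling the water to 0 °C releases 0.571×4180×14.4 = 34370 J.
Of that, 0.324×2090×6 = 4063 J goes to bring the ice to 0 °C, leaving 30307 J.
To melt every bit of ice: 0.324×334000 = 108216 J.
That's not enough to melt it all — equilibrium is at 0 °C with ice remaining.
m_melted×334000 = 30307  ⇒  m_melted ≈ 0.09074 kg.

m_melted ≈ 0.0907 kg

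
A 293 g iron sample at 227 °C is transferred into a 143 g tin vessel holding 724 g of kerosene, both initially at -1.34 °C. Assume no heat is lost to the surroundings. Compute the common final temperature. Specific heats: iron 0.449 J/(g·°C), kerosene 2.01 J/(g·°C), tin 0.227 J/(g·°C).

T_f ≈ 17.2 °C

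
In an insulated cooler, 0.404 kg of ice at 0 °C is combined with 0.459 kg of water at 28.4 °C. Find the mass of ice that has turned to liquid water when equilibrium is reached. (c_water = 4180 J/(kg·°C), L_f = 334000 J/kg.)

m_melted ≈ 0.163 kg

Water can give up m c ΔT = 0.459×4180×28.4 = 54489 J before reaching 0 °C.
To melt every bit of ice: 0.404×334000 = 134936 J.
Since 54489 < 134936 J, not all the ice melts; equilibrium is at 0 °C.
Mass melted = 54489/334000 ≈ 0.1631 kg.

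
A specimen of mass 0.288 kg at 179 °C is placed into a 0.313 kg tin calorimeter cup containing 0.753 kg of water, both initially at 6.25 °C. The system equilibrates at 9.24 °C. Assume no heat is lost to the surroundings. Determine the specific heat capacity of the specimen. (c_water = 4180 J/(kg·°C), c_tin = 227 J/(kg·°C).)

c ≈ 197 J/(kg·°C)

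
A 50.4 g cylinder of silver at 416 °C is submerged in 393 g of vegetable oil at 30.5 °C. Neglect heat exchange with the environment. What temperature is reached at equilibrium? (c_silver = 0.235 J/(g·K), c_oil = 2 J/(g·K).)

T_f ≈ 36.2 °C

With ΣQ=0 the equilibrium temperature is the m·c-weighted mean:
T_f = (11.84·416 + 786·30.5) / (11.84 + 786)
    = 28900 / 797.84 ≈ 36.22 °C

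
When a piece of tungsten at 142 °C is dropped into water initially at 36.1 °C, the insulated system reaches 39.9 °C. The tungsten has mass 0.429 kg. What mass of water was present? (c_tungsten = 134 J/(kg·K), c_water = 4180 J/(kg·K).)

|Q_tungsten| = |Q_water|:
0.429×134×(142 − 39.9) = m×4180×(39.9 − 36.1)
15884 m = 5869.3  ⇒  m ≈ 0.3695 kg

m ≈ 0.37 kg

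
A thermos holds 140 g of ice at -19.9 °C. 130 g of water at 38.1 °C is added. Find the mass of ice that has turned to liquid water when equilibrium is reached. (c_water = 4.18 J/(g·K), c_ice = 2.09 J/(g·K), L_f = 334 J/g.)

Cooling the water to 0 °C releases 130×4.18×38.1 = 20704 J.
Warming the ice to 0 °C takes 140×2.09×19.9 = 5822.7 J, leaving 14881 J for melting.
Fully melting the ice requires m_ice L_f = 140×334 = 46760 J.
Since 14881 < 46760 J, not all the ice melts; equilibrium is at 0 °C.
m_melt = 14881 / L_f = 44.55 g.

m_melted ≈ 44.6 g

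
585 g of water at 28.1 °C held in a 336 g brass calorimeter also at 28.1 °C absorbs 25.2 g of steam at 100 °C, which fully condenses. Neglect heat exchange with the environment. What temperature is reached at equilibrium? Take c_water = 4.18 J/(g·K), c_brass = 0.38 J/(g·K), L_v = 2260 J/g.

T_f ≈ 52.2 °C

Let T be the final temperature. ΣQ_i = 0:
condense steam: −25.2×2260 = −56952
  condensed water 100 °C→T: 105.34(T − 100)
  original water: 2445.3(T − 28.1)
  cup: 127.68(T − 28.1)
2678.3 T = 56952 + 10534 + 72301 = 139786
T ≈ 52.19 °C — below 100 °C, confirming all the steam condensed.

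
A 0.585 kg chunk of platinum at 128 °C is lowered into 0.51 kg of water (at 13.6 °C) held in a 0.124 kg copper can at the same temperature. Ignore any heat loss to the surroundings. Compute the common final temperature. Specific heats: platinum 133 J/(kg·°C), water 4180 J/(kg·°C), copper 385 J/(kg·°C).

Energy conservation, ΣQ = 0:
0.585·133·(T − 128) + 0.51·4180·(T − 13.6) + 0.124·385·(T − 13.6) = 0
77.8(T − 128) + 2131.8(T − 13.6) + 47.74(T − 13.6) = 0
2257.3 T = 39601
T = 39601/2257.3 ≈ 17.54 °C

T_f ≈ 17.5 °C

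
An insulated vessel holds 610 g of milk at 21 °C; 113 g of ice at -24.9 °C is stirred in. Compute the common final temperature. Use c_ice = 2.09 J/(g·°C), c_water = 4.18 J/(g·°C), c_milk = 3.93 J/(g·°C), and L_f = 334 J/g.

Setting the total heat transfer to zero:
ice -24.9→0 °C: 113·2.09·24.9 = 5880.6
  latent heat to melt: 113·334 = 37742
  meltwater 0→T: 113·4.18·T = 472.34 T
  milk cools: 610·3.93·(T − 21) = 2397.3(T − 21)
2869.6 T = 50343 − 43623 = 6720.7
T ≈ 2.34 °C — above 0 °C, consistent with complete melting.

T_f ≈ 2.3 °C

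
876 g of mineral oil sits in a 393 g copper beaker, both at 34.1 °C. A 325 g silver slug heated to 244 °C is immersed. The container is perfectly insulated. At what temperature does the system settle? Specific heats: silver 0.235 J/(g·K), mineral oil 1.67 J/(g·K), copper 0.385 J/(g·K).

T_f ≈ 43.6 °C

Taking heat into each body as positive, Σ m c ΔT = 0:
325×0.235×(T − 244) + 876×1.67×(T − 34.1) + 393×0.385×(T − 34.1) = 0
76.38(T − 244) + 1462.9(T − 34.1) + 151.31(T − 34.1) = 0
1690.6 T = 73681
T = 73681 / 1690.6 = 43.6 °C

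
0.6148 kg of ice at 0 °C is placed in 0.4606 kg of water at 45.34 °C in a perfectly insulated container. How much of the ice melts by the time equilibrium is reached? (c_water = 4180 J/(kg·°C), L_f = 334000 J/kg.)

m_melted ≈ 0.261 kg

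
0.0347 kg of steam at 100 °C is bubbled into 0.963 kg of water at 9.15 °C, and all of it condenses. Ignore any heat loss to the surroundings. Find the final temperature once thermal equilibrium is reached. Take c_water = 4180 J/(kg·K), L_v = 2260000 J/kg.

T_f ≈ 31.1 °C

Conservation of energy gives ΣQ = 0:
latent heat released on condensation: 0.0347·2260000 = 78422; condensed water 100 °C→T: 145.05(T − 100); original water: 4025.3(T − 9.15)
4170.4 T = 78422 + 14505 + 36832 = 129758
T ≈ 31.11 °C, under the boiling point, so the assumption holds.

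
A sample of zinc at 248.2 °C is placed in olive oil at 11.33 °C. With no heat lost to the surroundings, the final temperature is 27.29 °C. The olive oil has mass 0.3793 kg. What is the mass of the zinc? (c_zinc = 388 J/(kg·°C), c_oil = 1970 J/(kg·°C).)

m ≈ 0.139 kg

Heat lost by the zinc = heat gained by the oil:
m·388·(248.2 − 27.29) = 0.3793·1970·(27.29 − 11.33)
85713 m = 11926  ⇒  m ≈ 0.1391 kg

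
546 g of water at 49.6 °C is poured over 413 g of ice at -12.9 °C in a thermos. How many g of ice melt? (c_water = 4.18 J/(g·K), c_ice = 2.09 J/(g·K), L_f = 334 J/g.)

m_melted ≈ 306 g

Cooling the water to 0 °C releases 546×4.18×49.6 = 113201 J.
Warming the ice to 0 °C takes 413×2.09×12.9 = 11135 J, leaving 102066 J for melting.
Melting all 413 g of ice would need 413×334 = 137942 J.
Since 102066 < 137942 J, not all the ice melts; equilibrium is at 0 °C.
Mass melted = 102066/334 ≈ 305.6 g.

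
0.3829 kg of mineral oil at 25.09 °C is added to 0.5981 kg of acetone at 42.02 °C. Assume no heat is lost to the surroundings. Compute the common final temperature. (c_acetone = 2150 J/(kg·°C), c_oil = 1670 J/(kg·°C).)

T_f ≈ 36.4 °C

T_f is the heat-capacity-weighted average of the initial temperatures:
T_f = (1285.9·42.02 + 639.44·25.09) / (1285.9 + 639.44)
    = 70078 / 1925.4 ≈ 36.40 °C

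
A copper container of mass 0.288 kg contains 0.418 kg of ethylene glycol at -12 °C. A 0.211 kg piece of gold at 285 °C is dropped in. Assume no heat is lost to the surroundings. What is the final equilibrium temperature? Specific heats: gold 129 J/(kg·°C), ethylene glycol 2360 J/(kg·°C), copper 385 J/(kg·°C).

T_f ≈ -4.8 °C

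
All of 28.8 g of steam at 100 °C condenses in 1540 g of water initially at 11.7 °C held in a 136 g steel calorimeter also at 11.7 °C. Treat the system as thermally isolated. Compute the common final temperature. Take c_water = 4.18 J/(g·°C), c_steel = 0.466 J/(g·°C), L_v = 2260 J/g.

T_f ≈ 23.1 °C

Setting the total heat transfer to zero:
latent heat released on condensation: 28.8·2260 = 65088; condensate cools 100→T: 28.8·4.18·(T − 100) = 120.38(T − 100); original water: 6437.2(T − 11.7); steel cup: 136·0.466·(T − 11.7) = 63.38(T − 11.7)
6621 T = 65088 + 12038 + 76057 = 153183
T ≈ 23.14 °C — below 100 °C, confirming all the steam condensed.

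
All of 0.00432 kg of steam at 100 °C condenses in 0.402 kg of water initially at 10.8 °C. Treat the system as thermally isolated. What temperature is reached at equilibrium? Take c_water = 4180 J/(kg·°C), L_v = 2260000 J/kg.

Taking heat into each body as positive, Σ m c ΔT = 0:
condense steam: −0.00432·2260000 = −9763.2; condensate cools 100→T: 0.00432·4180·(T − 100) = 18.06(T − 100); water warms: 0.402·4180·(T − 10.8) = 1680.4(T − 10.8)
1698.4 T = 9763.2 + 1805.8 + 18148 = 29717
T ≈ 17.50 °C, under the boiling point, so the assumption holds.

T_f ≈ 17.5 °C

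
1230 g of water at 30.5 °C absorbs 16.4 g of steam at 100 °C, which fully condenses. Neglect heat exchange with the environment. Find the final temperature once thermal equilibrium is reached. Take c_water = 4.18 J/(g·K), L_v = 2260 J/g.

Taking heat into each body as positive, Σ m c ΔT = 0:
steam→water at 100 °C releases m L_v = 16.4·2260 = 37064
  condensate cools 100→T: 16.4·4.18·(T − 100) = 68.55(T − 100)
  water warms: 1230·4.18·(T − 30.5) = 5141.4(T − 30.5)
5210 T = 37064 + 6855.2 + 156813 = 200732
T ≈ 38.53 °C — below 100 °C, confirming all the steam condensed.

T_f ≈ 38.5 °C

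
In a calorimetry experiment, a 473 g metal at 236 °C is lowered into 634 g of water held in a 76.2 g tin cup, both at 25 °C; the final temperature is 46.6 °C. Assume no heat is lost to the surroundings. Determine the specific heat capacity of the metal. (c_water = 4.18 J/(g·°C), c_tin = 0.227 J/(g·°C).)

c ≈ 0.643 J/(g·°C)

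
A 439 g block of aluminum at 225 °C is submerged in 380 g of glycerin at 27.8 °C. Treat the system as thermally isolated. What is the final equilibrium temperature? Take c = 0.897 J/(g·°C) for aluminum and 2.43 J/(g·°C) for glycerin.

Taking heat into each body as positive, Σ m c ΔT = 0:
439*0.897*(T − 225) + 380*2.43*(T − 27.8) = 0
393.78(T − 225) + 923.4(T − 27.8) = 0
1317.2 T = 114272
T = 114272 / 1317.2 = 86.8 °C

T_f ≈ 86.8 °C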